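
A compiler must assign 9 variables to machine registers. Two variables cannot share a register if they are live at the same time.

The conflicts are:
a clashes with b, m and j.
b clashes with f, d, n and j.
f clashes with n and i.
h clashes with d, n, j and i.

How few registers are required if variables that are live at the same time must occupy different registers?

3

b, f, n are mutually in conflict, so at least 3 registers are needed.
3 registers suffice: register 1 → {b, m, h}; register 2 → {f, d, j}; register 3 → {a, n, i}. No two conflicting variables share a register.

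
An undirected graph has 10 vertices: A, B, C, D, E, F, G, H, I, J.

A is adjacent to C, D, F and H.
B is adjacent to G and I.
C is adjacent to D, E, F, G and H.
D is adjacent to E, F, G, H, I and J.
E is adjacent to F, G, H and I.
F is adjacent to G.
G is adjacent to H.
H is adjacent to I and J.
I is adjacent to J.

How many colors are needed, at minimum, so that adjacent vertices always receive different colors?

C, D, E, F, G form a clique, so at least 5 colors are needed.
5 colors suffice: color red → {B, D}; color blue → {F, H}; color green → {A, G, I}; color yellow → {C, J}; color purple → {E}. Each edge has distinct colors on its endpoints.

5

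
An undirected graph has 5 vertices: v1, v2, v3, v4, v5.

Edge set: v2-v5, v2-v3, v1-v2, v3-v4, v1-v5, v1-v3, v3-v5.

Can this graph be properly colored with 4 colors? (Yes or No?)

The chromatic number is 4. v1, v2, v3, v5 are mutually adjacent (a clique of size 4), so at least 4 colors are needed.
A valid assignment using 4 colors: v1=3, v2=4, v3=1, v4=2, v5=2.
That is already a proper 4-coloring.

Yes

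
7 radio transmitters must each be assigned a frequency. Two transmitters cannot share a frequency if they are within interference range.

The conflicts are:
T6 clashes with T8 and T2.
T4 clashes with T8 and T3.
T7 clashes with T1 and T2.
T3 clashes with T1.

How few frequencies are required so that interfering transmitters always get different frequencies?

3

The cycle T8-T6-T2-T7-T1-T3-T4-T8 has odd length 7, so it cannot be 2-colored; at least 3 frequencies are needed.
Using 3 frequencies: T6=3, T4=2, T7=1, T8=1, T3=1, T1=2, T2=2. Each listed conflict is separated.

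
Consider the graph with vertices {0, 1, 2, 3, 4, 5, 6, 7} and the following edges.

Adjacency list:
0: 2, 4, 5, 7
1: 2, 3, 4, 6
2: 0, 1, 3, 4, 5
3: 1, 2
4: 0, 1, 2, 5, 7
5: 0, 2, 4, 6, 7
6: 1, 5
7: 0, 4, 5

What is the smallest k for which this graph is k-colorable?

0, 4, 5, 7 are mutually adjacent (a clique of size 4), so at least 4 colors are needed.
4 colors suffice: 0=yellow, 1=green, 2=red, 3=blue, 4=blue, 5=green, 6=red, 7=red. Every edge joins two different colors.

4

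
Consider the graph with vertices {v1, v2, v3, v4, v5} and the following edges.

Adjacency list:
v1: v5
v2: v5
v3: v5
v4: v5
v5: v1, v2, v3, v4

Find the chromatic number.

2

v3 and v5 are adjacent, so at least 2 colors are needed.
2 colors suffice: color R → {v5}; color B → {v1, v2, v3, v4}. Every edge joins two different colors.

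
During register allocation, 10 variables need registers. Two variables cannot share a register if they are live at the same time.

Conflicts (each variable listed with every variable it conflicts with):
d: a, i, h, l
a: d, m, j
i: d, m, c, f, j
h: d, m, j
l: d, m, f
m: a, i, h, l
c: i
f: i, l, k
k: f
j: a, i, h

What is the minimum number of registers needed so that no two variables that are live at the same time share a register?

l and m conflict, so at least 2 registers are needed.
2 registers suffice: register 1 → {a, i, h, l, k}; register 2 → {d, m, c, f, j}. Every pair that conflicts lands in different registers.

2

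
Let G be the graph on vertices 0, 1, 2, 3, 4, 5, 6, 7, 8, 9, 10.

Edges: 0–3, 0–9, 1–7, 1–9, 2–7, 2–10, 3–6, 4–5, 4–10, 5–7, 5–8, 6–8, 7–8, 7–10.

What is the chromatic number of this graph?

3

5, 7, 8 are mutually adjacent, so at least 3 colors are needed.
One proper 3-coloring: 0=b, 1=b, 2=c, 3=a, 4=a, 5=b, 6=b, 7=a, 8=c, 9=a, 10=b. Each edge has distinct colors on its endpoints.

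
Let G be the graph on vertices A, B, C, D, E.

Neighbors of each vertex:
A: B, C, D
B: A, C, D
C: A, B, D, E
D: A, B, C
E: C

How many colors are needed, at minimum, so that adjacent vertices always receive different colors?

4

A, B, C, D are mutually adjacent (a clique of size 4), so at least 4 colors are needed.
4 colors suffice: color 1 → {C}; color 2 → {A, E}; color 3 → {B}; color 4 → {D}. Each edge has distinct colors on its endpoints.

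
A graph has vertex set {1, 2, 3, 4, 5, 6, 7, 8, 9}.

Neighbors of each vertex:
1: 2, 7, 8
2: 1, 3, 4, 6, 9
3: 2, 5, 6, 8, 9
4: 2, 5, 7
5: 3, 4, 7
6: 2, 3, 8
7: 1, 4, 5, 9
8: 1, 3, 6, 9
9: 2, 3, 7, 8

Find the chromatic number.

3

2, 3, 9 are pairwise adjacent, so at least 3 colors are needed.
3 colors suffice: color red → {2, 7, 8}; color blue → {1, 3, 4}; color green → {5, 6, 9}. No two adjacent vertices share a color.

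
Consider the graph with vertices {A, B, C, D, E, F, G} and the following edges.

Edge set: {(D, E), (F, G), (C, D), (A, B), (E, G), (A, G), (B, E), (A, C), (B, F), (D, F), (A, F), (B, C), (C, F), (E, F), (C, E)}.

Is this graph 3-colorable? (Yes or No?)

C, D, E, F form a clique, so at least 4 colors are needed.
So 3 colors are not enough.

No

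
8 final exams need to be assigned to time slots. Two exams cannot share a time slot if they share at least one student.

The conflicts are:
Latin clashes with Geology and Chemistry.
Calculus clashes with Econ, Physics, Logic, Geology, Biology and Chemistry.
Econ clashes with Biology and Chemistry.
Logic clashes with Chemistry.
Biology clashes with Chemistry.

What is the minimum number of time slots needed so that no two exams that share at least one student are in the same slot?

4

Calculus, Econ, Biology, Chemistry pairwise conflict, so at least 4 time slots are needed.
4 time slots suffice: time slot 1 → {Latin, Calculus}; time slot 2 → {Physics, Geology, Chemistry}; time slot 3 → {Logic, Biology}; time slot 4 → {Econ}. No two conflicting exams share a time slot.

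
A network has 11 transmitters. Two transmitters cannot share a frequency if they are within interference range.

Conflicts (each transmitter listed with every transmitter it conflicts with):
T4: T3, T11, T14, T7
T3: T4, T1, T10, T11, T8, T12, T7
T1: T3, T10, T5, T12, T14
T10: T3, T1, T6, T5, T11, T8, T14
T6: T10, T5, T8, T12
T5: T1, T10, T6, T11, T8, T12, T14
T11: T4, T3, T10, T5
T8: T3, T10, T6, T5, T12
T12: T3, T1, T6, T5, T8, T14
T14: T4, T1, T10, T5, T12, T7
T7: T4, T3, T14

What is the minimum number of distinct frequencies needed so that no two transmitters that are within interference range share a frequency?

4

T1, T5, T12, T14 are mutually in conflict, so at least 4 frequencies are needed.
4 frequencies suffice: T4=2, T3=1, T1=4, T10=2, T6=4, T5=1, T11=3, T8=3, T12=2, T14=3, T7=4. Each listed conflict is separated.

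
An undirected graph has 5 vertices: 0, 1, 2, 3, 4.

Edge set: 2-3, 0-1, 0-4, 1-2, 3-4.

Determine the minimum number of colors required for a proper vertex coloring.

The cycle 3-2-1-0-4-3 has odd length 5, so it cannot be 2-colored; at least 3 colors are needed.
3 colors suffice: color a → {1, 3}; color b → {2, 4}; color c → {0}. No two adjacent vertices share a color.

3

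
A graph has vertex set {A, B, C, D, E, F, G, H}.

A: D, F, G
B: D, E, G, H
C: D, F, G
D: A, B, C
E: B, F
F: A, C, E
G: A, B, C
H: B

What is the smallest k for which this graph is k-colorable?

The cycle G-B-E-F-C-G has odd length 5, so it cannot be 2-colored; at least 3 colors are needed.
3 colors suffice: color red → {A, B, C}; color blue → {D, F, G, H}; color green → {E}. Every edge joins two different colors.

3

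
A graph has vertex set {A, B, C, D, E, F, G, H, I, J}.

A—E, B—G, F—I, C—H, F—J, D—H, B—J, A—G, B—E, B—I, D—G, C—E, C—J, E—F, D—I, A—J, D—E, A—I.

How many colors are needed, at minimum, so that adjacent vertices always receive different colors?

2

A and J are adjacent, so at least 2 colors are needed.
A valid assignment using 2 colors: A=2, B=2, C=2, D=2, E=1, F=2, G=1, H=1, I=1, J=1. Each edge has distinct colors on its endpoints.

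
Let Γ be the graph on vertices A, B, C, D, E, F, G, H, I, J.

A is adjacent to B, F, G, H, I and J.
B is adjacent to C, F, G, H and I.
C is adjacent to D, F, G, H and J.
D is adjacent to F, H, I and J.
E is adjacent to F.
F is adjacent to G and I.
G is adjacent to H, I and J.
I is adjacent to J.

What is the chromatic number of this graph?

5

A, B, F, G, I are pairwise adjacent (a clique of size 5), so at least 5 colors are needed.
5 colors suffice: A=4, B=3, C=4, D=2, E=2, F=1, G=2, H=1, I=5, J=1. Every edge joins two different colors.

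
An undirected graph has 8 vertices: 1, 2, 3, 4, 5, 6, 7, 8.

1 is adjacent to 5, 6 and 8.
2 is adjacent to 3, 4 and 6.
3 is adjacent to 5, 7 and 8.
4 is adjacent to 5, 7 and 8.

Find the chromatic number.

The cycle 3-2-6-1-5-3 has odd length 5, so it cannot be 2-colored; at least 3 colors are needed.
3 colors suffice: color a → {1, 3, 4}; color b → {2, 5, 7, 8}; color c → {6}. Each edge has distinct colors on its endpoints.

3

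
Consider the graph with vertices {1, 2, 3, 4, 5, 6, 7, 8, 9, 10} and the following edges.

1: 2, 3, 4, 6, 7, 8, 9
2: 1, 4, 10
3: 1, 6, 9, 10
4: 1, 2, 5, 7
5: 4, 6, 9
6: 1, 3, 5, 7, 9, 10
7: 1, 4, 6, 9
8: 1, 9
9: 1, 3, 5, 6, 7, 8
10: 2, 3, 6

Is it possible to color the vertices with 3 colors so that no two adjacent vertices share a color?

1, 3, 6, 9 are pairwise adjacent (a clique of size 4), so at least 4 colors are needed.
So 3 colors are not enough.

No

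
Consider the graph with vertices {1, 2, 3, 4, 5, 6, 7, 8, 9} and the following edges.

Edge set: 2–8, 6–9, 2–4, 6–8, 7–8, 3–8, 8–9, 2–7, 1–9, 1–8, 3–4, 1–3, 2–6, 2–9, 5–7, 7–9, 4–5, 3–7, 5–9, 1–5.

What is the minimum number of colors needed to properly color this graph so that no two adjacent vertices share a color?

4

2, 6, 8, 9 are pairwise adjacent (a clique of size 4), so at least 4 colors are needed.
A valid assignment using 4 colors: 1=green, 2=yellow, 3=blue, 4=green, 5=red, 6=green, 7=green, 8=red, 9=blue. Each edge has distinct colors on its endpoints.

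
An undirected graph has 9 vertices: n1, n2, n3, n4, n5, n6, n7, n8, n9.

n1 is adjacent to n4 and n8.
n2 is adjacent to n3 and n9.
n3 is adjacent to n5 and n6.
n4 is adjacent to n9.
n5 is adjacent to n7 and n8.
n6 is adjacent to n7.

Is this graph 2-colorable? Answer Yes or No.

No

The cycle n1-n8-n5-n3-n2-n9-n4-n1 has odd length 7, so it cannot be 2-colored; at least 3 colors are needed.
So 2 colors are not enough.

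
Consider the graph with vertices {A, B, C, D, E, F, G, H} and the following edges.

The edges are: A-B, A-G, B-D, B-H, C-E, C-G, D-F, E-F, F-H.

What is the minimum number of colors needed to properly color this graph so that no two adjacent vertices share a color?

The cycle B-A-G-C-E-F-H-B has odd length 7, so it cannot be 2-colored; at least 3 colors are needed.
3 colors suffice: color 1 → {B, C, F}; color 2 → {D, E, G, H}; color 3 → {A}. No two adjacent vertices share a color.

3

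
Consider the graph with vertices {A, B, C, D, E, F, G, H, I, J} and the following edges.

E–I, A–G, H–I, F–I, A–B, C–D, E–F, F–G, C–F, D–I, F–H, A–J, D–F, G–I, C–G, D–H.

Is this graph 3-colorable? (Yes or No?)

No

D, F, H, I are mutually adjacent (a clique of size 4), so at least 4 colors are needed.
So 3 colors are not enough.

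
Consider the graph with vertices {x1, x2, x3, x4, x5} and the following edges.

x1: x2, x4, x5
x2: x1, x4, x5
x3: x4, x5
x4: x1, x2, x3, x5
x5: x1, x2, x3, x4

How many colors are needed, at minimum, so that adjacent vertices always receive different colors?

x1, x2, x4, x5 form a clique, so at least 4 colors are needed.
4 colors suffice: x1=G, x2=Y, x3=G, x4=B, x5=R. Each edge has distinct colors on its endpoints.

4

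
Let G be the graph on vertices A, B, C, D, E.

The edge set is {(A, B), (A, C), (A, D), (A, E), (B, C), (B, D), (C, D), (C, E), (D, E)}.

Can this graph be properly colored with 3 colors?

No

A, C, D, E are pairwise adjacent (a clique of size 4), so at least 4 colors are needed.
So 3 colors are not enough.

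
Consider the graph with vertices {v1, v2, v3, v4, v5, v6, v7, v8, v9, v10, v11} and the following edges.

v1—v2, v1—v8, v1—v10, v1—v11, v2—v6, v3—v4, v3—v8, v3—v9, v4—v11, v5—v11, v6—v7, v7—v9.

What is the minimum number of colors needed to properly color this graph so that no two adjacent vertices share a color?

3

The cycle v3-v4-v11-v1-v8-v3 has odd length 5, so it cannot be 2-colored; at least 3 colors are needed.
3 colors suffice: color 1 → {v1, v3, v5, v6}; color 2 → {v2, v8, v9, v10, v11}; color 3 → {v4, v7}. Every edge joins two different colors.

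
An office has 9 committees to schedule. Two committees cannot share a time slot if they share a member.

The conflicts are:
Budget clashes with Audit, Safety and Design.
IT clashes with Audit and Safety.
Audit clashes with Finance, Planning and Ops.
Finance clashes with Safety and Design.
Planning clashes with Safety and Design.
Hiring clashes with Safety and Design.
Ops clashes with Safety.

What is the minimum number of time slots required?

Finance and Design conflict, so at least 2 time slots are needed.
2 time slots suffice: Budget=2, IT=2, Audit=1, Finance=2, Planning=2, Hiring=2, Ops=2, Safety=1, Design=1. Every pair that conflicts lands in different time slots.

2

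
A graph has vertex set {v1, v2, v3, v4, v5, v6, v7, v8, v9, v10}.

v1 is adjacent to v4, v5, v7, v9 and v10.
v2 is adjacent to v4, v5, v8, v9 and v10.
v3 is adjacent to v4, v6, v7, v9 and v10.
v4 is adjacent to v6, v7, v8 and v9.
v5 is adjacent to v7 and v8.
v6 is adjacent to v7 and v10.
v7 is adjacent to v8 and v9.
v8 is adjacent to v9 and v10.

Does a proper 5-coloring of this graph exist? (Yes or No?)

The chromatic number is 4. v3, v4, v6, v7 are pairwise adjacent (a clique of size 4), so at least 4 colors are needed.
4 colors suffice: color 1 → {v2, v7}; color 2 → {v4, v5, v10}; color 3 → {v6, v9}; color 4 → {v1, v3, v8}.
Since 5 ≥ 4, a proper 5-coloring certainly exists.

Yes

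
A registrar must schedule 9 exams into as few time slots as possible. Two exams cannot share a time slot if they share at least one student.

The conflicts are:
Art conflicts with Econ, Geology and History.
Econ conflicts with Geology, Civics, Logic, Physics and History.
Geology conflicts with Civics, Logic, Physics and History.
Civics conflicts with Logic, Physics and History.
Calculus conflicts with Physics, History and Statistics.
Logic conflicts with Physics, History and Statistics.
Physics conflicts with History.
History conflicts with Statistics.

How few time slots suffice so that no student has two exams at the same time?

Econ, Geology, Civics, Logic, Physics, History all conflict with each other, so at least 6 time slots are needed.
A valid assignment using 6 time slots: Art=2, Econ=3, Geology=5, Civics=6, Calculus=3, Logic=4, Physics=2, History=1, Statistics=2. No two conflicting exams share a time slot.

6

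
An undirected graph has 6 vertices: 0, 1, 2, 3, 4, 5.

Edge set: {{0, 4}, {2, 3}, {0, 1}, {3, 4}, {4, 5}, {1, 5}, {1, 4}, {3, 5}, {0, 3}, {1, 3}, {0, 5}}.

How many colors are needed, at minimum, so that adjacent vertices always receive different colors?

0, 1, 3, 4, 5 are mutually adjacent (a clique of size 5), so at least 5 colors are needed.
One proper 5-coloring: 0=yellow, 1=purple, 2=blue, 3=red, 4=green, 5=blue. Each edge has distinct colors on its endpoints.

5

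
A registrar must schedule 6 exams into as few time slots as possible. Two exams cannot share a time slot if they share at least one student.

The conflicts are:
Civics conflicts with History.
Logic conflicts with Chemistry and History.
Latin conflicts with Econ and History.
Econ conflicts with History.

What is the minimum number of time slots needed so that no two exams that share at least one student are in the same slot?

3

Latin, Econ, History are mutually in conflict, so at least 3 time slots are needed.
A valid assignment using 3 time slots: Civics=2, Logic=2, Latin=3, Chemistry=1, Econ=2, History=1. Each listed conflict is separated.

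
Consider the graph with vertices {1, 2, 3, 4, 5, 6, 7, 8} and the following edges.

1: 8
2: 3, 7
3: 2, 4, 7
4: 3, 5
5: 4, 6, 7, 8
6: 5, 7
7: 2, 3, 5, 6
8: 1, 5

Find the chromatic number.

3

5, 6, 7 are pairwise adjacent, so at least 3 colors are needed.
A valid assignment using 3 colors: 1=a, 2=c, 3=a, 4=b, 5=a, 6=c, 7=b, 8=b. No two adjacent vertices share a color.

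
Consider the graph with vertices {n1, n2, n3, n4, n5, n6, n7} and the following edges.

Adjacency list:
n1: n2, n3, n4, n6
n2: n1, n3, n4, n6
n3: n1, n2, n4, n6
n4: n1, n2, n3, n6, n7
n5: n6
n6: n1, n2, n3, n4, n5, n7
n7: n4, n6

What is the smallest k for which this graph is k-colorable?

n1, n2, n3, n4, n6 are mutually adjacent (a clique of size 5), so at least 5 colors are needed.
5 colors suffice: n1=P, n2=G, n3=Y, n4=B, n5=B, n6=R, n7=G. Each edge has distinct colors on its endpoints.

5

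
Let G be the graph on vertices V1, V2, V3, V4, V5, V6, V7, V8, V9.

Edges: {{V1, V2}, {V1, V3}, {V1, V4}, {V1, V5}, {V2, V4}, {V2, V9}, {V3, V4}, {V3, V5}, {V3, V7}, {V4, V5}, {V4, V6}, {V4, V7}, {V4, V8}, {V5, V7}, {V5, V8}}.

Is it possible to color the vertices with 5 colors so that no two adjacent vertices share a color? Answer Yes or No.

The chromatic number is 4. V1, V3, V4, V5 are pairwise adjacent (a clique of size 4), so at least 4 colors are needed.
4 colors suffice: color 1 → {V4, V9}; color 2 → {V2, V5, V6}; color 3 → {V1, V7, V8}; color 4 → {V3}.
Since 5 ≥ 4, a proper 5-coloring certainly exists.

Yes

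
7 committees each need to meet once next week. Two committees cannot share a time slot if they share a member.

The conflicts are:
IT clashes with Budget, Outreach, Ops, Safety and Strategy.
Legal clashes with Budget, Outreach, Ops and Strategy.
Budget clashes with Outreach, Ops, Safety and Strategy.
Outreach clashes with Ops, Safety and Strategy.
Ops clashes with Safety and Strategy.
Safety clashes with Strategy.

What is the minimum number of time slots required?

IT, Budget, Outreach, Ops, Safety, Strategy are mutually in conflict, so at least 6 time slots are needed.
6 time slots suffice: IT=6, Legal=5, Budget=3, Outreach=4, Ops=1, Safety=5, Strategy=2. No two conflicting committees share a time slot.

6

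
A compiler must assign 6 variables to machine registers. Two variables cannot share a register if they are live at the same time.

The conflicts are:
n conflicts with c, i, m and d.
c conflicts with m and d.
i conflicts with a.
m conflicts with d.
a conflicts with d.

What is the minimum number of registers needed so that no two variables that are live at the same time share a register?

n, c, m, d pairwise conflict, so at least 4 registers are needed.
Using 4 registers: n=1, c=4, i=2, m=3, a=1, d=2. Each listed conflict is separated.

4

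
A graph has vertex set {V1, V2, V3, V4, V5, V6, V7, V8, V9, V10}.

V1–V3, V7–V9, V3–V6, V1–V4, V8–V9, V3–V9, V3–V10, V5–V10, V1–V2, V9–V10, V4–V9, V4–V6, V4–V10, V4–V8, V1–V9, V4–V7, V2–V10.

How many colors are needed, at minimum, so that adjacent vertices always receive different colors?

3

V1, V4, V9 form a triangle, so at least 3 colors are needed.
3 colors suffice: color 1 → {V2, V5, V6, V9}; color 2 → {V3, V4}; color 3 → {V1, V7, V8, V10}. No two adjacent vertices share a color.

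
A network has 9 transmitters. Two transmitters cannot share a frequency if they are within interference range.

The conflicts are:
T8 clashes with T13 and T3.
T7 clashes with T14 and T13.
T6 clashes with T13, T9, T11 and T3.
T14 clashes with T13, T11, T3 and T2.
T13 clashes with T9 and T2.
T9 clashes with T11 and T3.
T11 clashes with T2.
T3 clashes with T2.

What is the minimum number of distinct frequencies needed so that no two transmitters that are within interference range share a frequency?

3

T6, T9, T11 pairwise conflict, so at least 3 frequencies are needed.
3 frequencies suffice: frequency 1 → {T13, T11, T3}; frequency 2 → {T8, T14, T9}; frequency 3 → {T7, T6, T2}. Each listed conflict is separated.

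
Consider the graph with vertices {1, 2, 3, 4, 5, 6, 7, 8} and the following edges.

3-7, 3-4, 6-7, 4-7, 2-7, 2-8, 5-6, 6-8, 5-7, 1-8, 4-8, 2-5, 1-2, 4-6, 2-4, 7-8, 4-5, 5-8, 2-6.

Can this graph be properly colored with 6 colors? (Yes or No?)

The chromatic number is 6. 2, 4, 5, 6, 7, 8 are mutually adjacent (a clique of size 6), so at least 6 colors are needed.
One proper 6-coloring: 1=a, 2=b, 3=b, 4=a, 5=e, 6=f, 7=d, 8=c.
That is already a proper 6-coloring.

Yes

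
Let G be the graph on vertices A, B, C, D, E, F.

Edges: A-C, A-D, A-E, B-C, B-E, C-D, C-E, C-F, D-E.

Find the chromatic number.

4

A, C, D, E form a clique, so at least 4 colors are needed.
A valid assignment using 4 colors: A=4, B=3, C=1, D=3, E=2, F=2. No two adjacent vertices share a color.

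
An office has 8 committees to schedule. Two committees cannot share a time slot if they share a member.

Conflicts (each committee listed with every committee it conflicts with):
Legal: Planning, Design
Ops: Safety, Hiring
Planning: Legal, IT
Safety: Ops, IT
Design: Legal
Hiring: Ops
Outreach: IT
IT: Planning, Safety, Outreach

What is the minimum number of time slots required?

Legal and Design conflict, so at least 2 time slots are needed.
2 time slots suffice: time slot 1 → {Legal, Ops, IT}; time slot 2 → {Planning, Safety, Design, Hiring, Outreach}. No two conflicting committees share a time slot.

2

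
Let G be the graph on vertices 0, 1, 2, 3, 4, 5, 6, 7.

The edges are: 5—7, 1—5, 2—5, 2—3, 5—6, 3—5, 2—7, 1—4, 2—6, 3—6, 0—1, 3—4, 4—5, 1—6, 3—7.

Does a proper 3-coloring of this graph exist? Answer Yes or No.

No

2, 3, 5, 6 are mutually adjacent (a clique of size 4), so at least 4 colors are needed.
So 3 colors are not enough.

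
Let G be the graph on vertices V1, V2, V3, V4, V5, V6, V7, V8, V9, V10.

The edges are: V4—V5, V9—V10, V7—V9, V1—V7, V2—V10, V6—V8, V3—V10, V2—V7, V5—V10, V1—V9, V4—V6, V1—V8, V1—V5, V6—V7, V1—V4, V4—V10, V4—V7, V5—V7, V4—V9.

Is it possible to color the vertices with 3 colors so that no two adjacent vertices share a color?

No

V1, V4, V5, V7 form a clique, so at least 4 colors are needed.
So 3 colors are not enough.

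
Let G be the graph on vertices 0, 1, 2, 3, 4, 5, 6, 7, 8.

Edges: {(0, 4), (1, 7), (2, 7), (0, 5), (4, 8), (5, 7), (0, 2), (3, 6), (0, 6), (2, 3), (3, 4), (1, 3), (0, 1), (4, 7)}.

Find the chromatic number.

5 and 7 are adjacent, so at least 2 colors are needed.
2 colors suffice: 0=red, 1=blue, 2=blue, 3=red, 4=blue, 5=blue, 6=blue, 7=red, 8=red. No two adjacent vertices share a color.

2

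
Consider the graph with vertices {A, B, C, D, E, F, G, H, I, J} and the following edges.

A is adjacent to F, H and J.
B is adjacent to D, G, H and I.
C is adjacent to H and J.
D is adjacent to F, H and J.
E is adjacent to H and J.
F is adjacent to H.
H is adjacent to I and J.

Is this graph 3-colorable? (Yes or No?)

The chromatic number is 3. B, D, H are mutually adjacent, so at least 3 colors are needed.
3 colors suffice: color red → {G, H}; color blue → {B, F, J}; color green → {A, C, D, E, I}.
That is already a proper 3-coloring.

Yes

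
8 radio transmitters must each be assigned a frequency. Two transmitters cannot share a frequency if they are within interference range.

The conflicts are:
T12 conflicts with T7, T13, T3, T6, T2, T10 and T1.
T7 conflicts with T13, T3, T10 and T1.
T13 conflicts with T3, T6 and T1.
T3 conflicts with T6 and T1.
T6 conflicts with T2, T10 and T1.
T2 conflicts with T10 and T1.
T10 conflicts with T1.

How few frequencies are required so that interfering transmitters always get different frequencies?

5

T12, T6, T2, T10, T1 pairwise conflict, so at least 5 frequencies are needed.
5 frequencies suffice: frequency 1 → {T1}; frequency 2 → {T12}; frequency 3 → {T7, T6}; frequency 4 → {T13, T10}; frequency 5 → {T3, T2}. No two conflicting transmitters share a frequency.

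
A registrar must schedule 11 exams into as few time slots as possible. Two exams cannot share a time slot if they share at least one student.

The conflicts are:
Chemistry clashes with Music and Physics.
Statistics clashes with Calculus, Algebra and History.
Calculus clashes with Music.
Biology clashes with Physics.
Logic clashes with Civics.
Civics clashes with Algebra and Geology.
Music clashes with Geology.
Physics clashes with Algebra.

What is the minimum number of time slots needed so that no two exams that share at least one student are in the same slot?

Statistics and Calculus conflict, so at least 2 time slots are needed.
2 time slots suffice: time slot 1 → {Statistics, Civics, Music, Physics}; time slot 2 → {Chemistry, Calculus, Biology, Logic, Algebra, Geology, History}. No two conflicting exams share a time slot.

2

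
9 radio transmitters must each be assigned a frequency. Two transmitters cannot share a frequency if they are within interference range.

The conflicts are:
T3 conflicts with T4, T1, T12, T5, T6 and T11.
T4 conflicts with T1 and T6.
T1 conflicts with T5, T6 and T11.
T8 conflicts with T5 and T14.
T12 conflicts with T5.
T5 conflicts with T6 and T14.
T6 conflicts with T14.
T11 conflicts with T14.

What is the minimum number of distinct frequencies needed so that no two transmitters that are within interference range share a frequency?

T3, T4, T1, T6 are mutually in conflict, so at least 4 frequencies are needed.
4 frequencies suffice: frequency 1 → {T4, T5, T11}; frequency 2 → {T3, T14}; frequency 3 → {T1, T8, T12}; frequency 4 → {T6}. Each listed conflict is separated.

4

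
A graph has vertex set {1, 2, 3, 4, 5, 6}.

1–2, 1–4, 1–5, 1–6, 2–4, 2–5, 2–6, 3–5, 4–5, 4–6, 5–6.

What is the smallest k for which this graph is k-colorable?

5

1, 2, 4, 5, 6 are pairwise adjacent (a clique of size 5), so at least 5 colors are needed.
A valid assignment using 5 colors: 1=c, 2=b, 3=b, 4=e, 5=a, 6=d. Every edge joins two different colors.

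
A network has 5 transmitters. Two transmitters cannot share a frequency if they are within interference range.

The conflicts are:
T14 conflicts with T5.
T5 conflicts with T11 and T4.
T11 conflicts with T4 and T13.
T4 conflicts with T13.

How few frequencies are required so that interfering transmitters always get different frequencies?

3

T5, T11, T4 pairwise conflict, so at least 3 frequencies are needed.
3 frequencies suffice: frequency 1 → {T14, T4}; frequency 2 → {T11}; frequency 3 → {T5, T13}. Each listed conflict is separated.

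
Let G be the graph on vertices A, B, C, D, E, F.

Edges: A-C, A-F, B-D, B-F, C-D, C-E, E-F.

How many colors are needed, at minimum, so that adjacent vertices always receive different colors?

3

The cycle B-F-E-C-D-B has odd length 5, so it cannot be 2-colored; at least 3 colors are needed.
A valid assignment using 3 colors: A=2, B=3, C=1, D=2, E=2, F=1. Each edge has distinct colors on its endpoints.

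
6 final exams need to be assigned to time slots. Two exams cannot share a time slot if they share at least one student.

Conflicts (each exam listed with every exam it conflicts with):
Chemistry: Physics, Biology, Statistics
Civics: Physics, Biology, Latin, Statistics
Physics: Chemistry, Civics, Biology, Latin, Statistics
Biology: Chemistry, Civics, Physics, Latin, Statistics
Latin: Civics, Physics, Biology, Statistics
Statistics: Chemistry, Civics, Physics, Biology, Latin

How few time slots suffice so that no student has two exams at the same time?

5

Civics, Physics, Biology, Latin, Statistics all conflict with each other, so at least 5 time slots are needed.
Using 5 time slots: Chemistry=4, Civics=5, Physics=3, Biology=1, Latin=4, Statistics=2. Every pair that conflicts lands in different time slots.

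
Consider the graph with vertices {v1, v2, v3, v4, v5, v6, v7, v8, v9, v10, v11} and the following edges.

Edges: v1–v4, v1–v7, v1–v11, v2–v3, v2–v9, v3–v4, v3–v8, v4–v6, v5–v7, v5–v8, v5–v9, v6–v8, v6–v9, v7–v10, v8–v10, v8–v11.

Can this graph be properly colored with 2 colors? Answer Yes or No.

The cycle v9-v6-v8-v3-v2-v9 has odd length 5, so it cannot be 2-colored; at least 3 colors are needed.
So 2 colors are not enough.

No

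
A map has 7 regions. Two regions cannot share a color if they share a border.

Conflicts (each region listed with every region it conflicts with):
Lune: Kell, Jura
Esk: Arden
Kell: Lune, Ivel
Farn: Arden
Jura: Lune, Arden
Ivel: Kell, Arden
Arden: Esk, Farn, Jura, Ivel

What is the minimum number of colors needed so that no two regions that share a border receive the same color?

3

The cycle Lune-Kell-Ivel-Arden-Jura-Lune has odd length 5, so it cannot be 2-colored; at least 3 colors are needed.
3 colors suffice: color 1 → {Kell, Arden}; color 2 → {Esk, Farn, Jura, Ivel}; color 3 → {Lune}. Each listed conflict is separated.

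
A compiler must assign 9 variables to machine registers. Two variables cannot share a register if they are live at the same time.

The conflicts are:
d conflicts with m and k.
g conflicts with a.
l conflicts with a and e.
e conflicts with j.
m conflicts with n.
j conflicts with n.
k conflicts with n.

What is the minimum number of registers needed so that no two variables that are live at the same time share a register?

e and j conflict, so at least 2 registers are needed.
2 registers suffice: register 1 → {d, a, e, n}; register 2 → {g, l, m, j, k}. Every pair that conflicts lands in different registers.

2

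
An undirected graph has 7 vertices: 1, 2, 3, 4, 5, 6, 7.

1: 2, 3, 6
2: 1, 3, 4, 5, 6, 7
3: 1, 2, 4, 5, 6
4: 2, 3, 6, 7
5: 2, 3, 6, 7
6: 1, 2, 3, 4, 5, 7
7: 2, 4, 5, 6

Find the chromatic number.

2, 5, 6, 7 are pairwise adjacent (a clique of size 4), so at least 4 colors are needed.
4 colors suffice: color a → {2}; color b → {6}; color c → {3, 7}; color d → {1, 4, 5}. Each edge has distinct colors on its endpoints.

4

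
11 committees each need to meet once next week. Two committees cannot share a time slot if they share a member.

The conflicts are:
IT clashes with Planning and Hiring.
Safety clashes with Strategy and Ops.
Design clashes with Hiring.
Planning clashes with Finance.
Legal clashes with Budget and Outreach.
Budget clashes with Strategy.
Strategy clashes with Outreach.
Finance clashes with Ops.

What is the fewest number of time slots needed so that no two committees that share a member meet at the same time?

2

Legal and Outreach conflict, so at least 2 time slots are needed.
2 time slots suffice: IT=2, Safety=2, Design=2, Planning=1, Legal=1, Hiring=1, Budget=2, Strategy=1, Outreach=2, Finance=2, Ops=1. No two conflicting committees share a time slot.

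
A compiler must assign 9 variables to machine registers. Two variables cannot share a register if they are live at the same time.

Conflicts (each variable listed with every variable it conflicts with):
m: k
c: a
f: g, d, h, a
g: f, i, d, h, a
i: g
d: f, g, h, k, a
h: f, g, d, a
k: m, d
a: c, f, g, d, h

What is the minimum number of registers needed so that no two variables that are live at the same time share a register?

5

f, g, d, h, a are mutually in conflict, so at least 5 registers are needed.
5 registers suffice: register 1 → {i, k, a}; register 2 → {m, c, d}; register 3 → {g}; register 4 → {h}; register 5 → {f}. Every pair that conflicts lands in different registers.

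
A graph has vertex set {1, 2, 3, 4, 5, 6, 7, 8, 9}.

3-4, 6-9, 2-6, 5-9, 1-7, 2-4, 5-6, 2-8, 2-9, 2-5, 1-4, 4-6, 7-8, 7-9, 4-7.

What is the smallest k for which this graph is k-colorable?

2, 5, 6, 9 are pairwise adjacent (a clique of size 4), so at least 4 colors are needed.
4 colors suffice: 1=green, 2=red, 3=red, 4=blue, 5=yellow, 6=green, 7=red, 8=blue, 9=blue. Each edge has distinct colors on its endpoints.

4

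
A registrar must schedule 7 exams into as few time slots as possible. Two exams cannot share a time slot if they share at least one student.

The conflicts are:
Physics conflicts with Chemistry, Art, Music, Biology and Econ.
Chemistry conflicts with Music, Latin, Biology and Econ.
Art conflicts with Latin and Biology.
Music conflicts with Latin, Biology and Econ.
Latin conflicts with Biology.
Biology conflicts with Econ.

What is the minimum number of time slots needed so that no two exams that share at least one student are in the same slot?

Physics, Chemistry, Music, Biology, Econ are mutually in conflict, so at least 5 time slots are needed.
5 time slots suffice: time slot 1 → {Biology}; time slot 2 → {Art, Music}; time slot 3 → {Chemistry}; time slot 4 → {Physics, Latin}; time slot 5 → {Econ}. No two conflicting exams share a time slot.

5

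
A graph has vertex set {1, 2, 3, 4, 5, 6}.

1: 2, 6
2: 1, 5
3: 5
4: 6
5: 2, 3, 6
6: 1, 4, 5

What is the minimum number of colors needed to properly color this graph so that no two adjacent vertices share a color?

2

1 and 2 are adjacent, so at least 2 colors are needed.
2 colors suffice: color red → {1, 4, 5}; color blue → {2, 3, 6}. Every edge joins two different colors.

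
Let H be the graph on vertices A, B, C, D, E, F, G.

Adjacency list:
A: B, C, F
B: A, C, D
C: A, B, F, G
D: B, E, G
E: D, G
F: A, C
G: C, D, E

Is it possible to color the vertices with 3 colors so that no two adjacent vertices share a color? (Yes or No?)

The chromatic number is 3. A, C, F form a triangle, so at least 3 colors are needed.
One proper 3-coloring: A=2, B=3, C=1, D=1, E=3, F=3, G=2.
That is already a proper 3-coloring.

Yes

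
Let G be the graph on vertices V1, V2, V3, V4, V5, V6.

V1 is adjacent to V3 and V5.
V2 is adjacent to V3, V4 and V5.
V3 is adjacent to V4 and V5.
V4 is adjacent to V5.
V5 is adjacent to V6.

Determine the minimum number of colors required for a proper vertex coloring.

V2, V3, V4, V5 are mutually adjacent (a clique of size 4), so at least 4 colors are needed.
4 colors suffice: color R → {V5}; color B → {V3, V6}; color G → {V1, V2}; color Y → {V4}. Each edge has distinct colors on its endpoints.

4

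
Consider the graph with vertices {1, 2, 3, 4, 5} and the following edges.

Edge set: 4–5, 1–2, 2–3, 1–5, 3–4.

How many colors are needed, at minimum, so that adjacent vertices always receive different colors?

The cycle 1-5-4-3-2-1 has odd length 5, so it cannot be 2-colored; at least 3 colors are needed.
A valid assignment using 3 colors: 1=red, 2=green, 3=blue, 4=red, 5=blue. Each edge has distinct colors on its endpoints.

3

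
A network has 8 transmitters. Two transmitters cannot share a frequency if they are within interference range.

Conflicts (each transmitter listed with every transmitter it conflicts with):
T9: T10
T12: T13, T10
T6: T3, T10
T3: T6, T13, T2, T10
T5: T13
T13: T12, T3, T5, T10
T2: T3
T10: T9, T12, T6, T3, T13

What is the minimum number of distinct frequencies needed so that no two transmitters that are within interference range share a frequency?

T12, T13, T10 are mutually in conflict, so at least 3 frequencies are needed.
3 frequencies suffice: frequency 1 → {T5, T2, T10}; frequency 2 → {T9, T6, T13}; frequency 3 → {T12, T3}. No two conflicting transmitters share a frequency.

3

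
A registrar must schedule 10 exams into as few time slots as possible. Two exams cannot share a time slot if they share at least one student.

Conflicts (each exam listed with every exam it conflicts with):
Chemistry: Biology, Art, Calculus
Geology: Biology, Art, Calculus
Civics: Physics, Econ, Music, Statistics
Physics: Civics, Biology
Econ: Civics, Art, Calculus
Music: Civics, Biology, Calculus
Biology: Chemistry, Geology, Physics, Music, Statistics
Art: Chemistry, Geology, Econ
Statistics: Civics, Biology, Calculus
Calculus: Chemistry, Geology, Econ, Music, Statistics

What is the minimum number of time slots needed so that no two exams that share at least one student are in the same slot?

2

Civics and Statistics conflict, so at least 2 time slots are needed.
2 time slots suffice: time slot 1 → {Civics, Biology, Art, Calculus}; time slot 2 → {Chemistry, Geology, Physics, Econ, Music, Statistics}. Every pair that conflicts lands in different time slots.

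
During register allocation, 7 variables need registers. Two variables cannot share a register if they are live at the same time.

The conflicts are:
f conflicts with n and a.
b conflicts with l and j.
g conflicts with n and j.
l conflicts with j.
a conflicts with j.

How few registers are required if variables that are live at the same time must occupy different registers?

b, l, j all conflict with each other, so at least 3 registers are needed.
3 registers suffice: register 1 → {n, j}; register 2 → {f, g, l}; register 3 → {b, a}. Every pair that conflicts lands in different registers.

3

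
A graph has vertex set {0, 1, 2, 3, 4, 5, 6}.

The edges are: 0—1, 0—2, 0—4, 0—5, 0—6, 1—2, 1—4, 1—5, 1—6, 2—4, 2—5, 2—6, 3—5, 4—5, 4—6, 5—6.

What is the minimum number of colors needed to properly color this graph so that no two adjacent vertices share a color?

6

0, 1, 2, 4, 5, 6 form a clique, so at least 6 colors are needed.
6 colors suffice: 0=orange, 1=yellow, 2=blue, 3=blue, 4=purple, 5=red, 6=green. Each edge has distinct colors on its endpoints.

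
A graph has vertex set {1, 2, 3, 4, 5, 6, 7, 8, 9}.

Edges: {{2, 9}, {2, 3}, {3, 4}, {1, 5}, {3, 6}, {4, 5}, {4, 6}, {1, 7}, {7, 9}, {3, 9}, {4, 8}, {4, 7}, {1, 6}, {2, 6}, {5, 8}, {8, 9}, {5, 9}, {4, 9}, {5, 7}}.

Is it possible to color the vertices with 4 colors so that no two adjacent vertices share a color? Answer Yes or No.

Yes

The chromatic number is 4. 4, 5, 7, 9 are mutually adjacent (a clique of size 4), so at least 4 colors are needed.
4 colors suffice: color red → {1, 2, 4}; color blue → {6, 9}; color green → {3, 5}; color yellow → {7, 8}.
That is already a proper 4-coloring.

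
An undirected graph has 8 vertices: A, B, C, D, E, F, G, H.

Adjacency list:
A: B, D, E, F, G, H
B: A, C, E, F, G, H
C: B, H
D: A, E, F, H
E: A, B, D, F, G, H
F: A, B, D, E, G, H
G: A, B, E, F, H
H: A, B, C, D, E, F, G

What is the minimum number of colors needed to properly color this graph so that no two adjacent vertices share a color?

A, B, E, F, G, H form a clique, so at least 6 colors are needed.
6 colors suffice: color 1 → {H}; color 2 → {C, F}; color 3 → {B, D}; color 4 → {A}; color 5 → {E}; color 6 → {G}. No two adjacent vertices share a color.

6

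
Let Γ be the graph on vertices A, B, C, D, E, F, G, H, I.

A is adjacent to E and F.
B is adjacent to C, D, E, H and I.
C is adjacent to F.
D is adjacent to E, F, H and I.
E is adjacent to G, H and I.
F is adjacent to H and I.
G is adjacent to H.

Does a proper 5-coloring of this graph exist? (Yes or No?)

The chromatic number is 4. B, D, E, H form a clique, so at least 4 colors are needed.
4 colors suffice: color 1 → {E, F}; color 2 → {A, C, H, I}; color 3 → {B, G}; color 4 → {D}.
Since 5 ≥ 4, a proper 5-coloring certainly exists.

Yes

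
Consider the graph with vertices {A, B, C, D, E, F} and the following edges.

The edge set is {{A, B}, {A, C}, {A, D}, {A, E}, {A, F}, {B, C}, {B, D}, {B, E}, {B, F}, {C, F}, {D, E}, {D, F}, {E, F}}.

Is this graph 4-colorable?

A, B, D, E, F are pairwise adjacent (a clique of size 5), so at least 5 colors are needed.
So 4 colors are not enough.

No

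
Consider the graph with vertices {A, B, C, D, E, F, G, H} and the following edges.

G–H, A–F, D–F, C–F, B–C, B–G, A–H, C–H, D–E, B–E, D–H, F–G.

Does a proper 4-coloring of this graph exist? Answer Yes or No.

The chromatic number is 3. The cycle E-B-G-H-D-E has odd length 5, so it cannot be 2-colored; at least 3 colors are needed.
3 colors suffice: color 1 → {B, F, H}; color 2 → {A, C, D, G}; color 3 → {E}.
Since 4 ≥ 3, a proper 4-coloring certainly exists.

Yes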